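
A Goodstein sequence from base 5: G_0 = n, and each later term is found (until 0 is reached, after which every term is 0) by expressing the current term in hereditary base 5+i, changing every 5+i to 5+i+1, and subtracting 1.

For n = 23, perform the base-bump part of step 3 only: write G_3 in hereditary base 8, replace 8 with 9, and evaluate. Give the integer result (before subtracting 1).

36

G_0=23  [base 5] 4·5 + 3  →[5↦6]→  4·6 + 3 = 27  −1 ⇒ G_1=26
G_1=26  [base 6] 4·6 + 2  →[6↦7]→  4·7 + 2 = 30  −1 ⇒ G_2=29
G_2=29  [base 7] 4·7 + 1  →[7↦8]→  4·8 + 1 = 33  −1 ⇒ G_3=32
G_3=32  [base 8] 4·8  →[8↦9]→  4·9 = 36  −1 ⇒ G_4=35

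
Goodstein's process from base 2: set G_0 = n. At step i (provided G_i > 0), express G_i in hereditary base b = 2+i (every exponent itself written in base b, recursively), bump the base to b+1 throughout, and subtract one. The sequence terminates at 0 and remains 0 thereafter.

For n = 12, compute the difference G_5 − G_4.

5484891

i=0: 12 = 2^(2 + 1) + 2^2 (b=2); 2→3: 3^(3 + 1) + 3^3 = 108; 108−1 = 107
i=1: 107 = 3^(3 + 1) + 2·3^2 + 2·3 + 2 (b=3); 3→4: 4^(4 + 1) + 2·4^2 + 2·4 + 2 = 1066; 1066−1 = 1065
i=2: 1065 = 4^(4 + 1) + 2·4^2 + 2·4 + 1 (b=4); 4→5: 5^(5 + 1) + 2·5^2 + 2·5 + 1 = 15686; 15686−1 = 15685
i=3: 15685 = 5^(5 + 1) + 2·5^2 + 2·5 (b=5); 5→6: 6^(6 + 1) + 2·6^2 + 2·6 = 280020; 280020−1 = 280019
i=4: 280019 = 6^(6 + 1) + 2·6^2 + 6 + 5 (b=6); 6→7: 7^(7 + 1) + 2·7^2 + 7 + 5 = 5764911; 5764911−1 = 5764910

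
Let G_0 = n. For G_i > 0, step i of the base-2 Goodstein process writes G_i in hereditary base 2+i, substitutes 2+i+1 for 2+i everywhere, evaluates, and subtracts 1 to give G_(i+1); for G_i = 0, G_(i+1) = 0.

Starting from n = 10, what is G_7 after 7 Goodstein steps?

step 0: 10 = 2^(2 + 1) + 2; sub 3 for 2: 3^(3 + 1) + 3; = 84; G_1 = 84−1 = 83
step 1: 83 = 3^(3 + 1) + 2; sub 4 for 3: 4^(4 + 1) + 2; = 1026; G_2 = 1026−1 = 1025
step 2: 1025 = 4^(4 + 1) + 1; sub 5 for 4: 5^(5 + 1) + 1; = 15626; G_3 = 15626−1 = 15625
step 3: 15625 = 5^(5 + 1); sub 6 for 5: 6^(6 + 1); = 279936; G_4 = 279936−1 = 279935
step 4: 279935 = 5·6^6 + 5·6^5 + 5·6^4 + 5·6^3 + 5·6^2 + 5·6 + 5; sub 7 for 6: 5·7^7 + 5·7^5 + 5·7^4 + 5·7^3 + 5·7^2 + 5·7 + 5; = 4215755; G_5 = 4215755−1 = 4215754
step 5: 4215754 = 5·7^7 + 5·7^5 + 5·7^4 + 5·7^3 + 5·7^2 + 5·7 + 4; sub 8 for 7: 5·8^8 + 5·8^5 + 5·8^4 + 5·8^3 + 5·8^2 + 5·8 + 4; = 84073324; G_6 = 84073324−1 = 84073323
step 6: 84073323 = 5·8^8 + 5·8^5 + 5·8^4 + 5·8^3 + 5·8^2 + 5·8 + 3; sub 9 for 8: 5·9^9 + 5·9^5 + 5·9^4 + 5·9^3 + 5·9^2 + 5·9 + 3; = 1937434593; G_7 = 1937434593−1 = 1937434592
step 7: 1937434592 = 5·9^9 + 5·9^5 + 5·9^4 + 5·9^3 + 5·9^2 + 5·9 + 2; sub 10 for 9: 5·10^10 + 5·10^5 + 5·10^4 + 5·10^3 + 5·10^2 + 5·10 + 2; = 50000555552; G_8 = 50000555552−1 = 50000555551

1937434592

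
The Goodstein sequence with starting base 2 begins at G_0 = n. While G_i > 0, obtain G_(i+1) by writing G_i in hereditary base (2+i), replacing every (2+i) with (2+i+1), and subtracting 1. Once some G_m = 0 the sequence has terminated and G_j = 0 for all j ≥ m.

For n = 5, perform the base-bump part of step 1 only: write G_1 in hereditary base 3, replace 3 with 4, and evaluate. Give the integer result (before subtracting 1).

i=0: 5 = 2^2 + 1 (b=2); 2→3: 3^3 + 1 = 28; 28−1 = 27
i=1: 27 = 3^3 (b=3); 3→4: 4^4 = 256; 256−1 = 255

256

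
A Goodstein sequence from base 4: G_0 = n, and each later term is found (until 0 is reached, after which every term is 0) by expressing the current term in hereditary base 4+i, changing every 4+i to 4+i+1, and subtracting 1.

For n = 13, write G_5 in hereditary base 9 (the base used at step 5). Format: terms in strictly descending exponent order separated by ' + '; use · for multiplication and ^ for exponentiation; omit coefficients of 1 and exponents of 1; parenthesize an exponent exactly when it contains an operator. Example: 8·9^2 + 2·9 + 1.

base 4: 13 = 3·4 + 1; at 5: 3·5 + 1 = 16; next = 15
base 5: 15 = 3·5; at 6: 3·6 = 18; next = 17
base 6: 17 = 2·6 + 5; at 7: 2·7 + 5 = 19; next = 18
base 7: 18 = 2·7 + 4; at 8: 2·8 + 4 = 20; next = 19
base 8: 19 = 2·8 + 3; at 9: 2·9 + 3 = 21; next = 20
base 9: 20 = 2·9 + 2; at 10: 2·10 + 2 = 22; next = 21

2·9 + 2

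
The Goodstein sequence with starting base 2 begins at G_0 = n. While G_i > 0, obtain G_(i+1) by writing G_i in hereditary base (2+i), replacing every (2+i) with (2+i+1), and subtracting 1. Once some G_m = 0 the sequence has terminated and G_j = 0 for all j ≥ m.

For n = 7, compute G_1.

G_0 = 7. HB_2(7) = 2^2 + 2 + 1. Bump = 31. G_1 = 30.
G_1 = 30. HB_3(30) = 3^3 + 3. Bump = 260. G_2 = 259.

30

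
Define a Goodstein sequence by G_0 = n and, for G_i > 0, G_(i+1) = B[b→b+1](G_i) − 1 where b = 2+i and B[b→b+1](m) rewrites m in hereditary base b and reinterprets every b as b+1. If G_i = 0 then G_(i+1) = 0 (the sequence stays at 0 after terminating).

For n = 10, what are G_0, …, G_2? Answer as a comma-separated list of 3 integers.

(0) 10|_2 = 2^(2 + 1) + 2 ↦ 3^(3 + 1) + 3|_3 = 84 ⇒ 83
(1) 83|_3 = 3^(3 + 1) + 2 ↦ 4^(4 + 1) + 2|_4 = 1026 ⇒ 1025

10, 83, 1025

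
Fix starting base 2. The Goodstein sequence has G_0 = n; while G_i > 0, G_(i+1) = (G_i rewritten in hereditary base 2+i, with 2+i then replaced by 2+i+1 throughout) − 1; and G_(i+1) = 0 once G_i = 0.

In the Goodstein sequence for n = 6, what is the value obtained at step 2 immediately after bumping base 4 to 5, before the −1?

3126

6 —HB2→ 2^2 + 2 —bump→ 3^3 + 3 = 30 —(−1)→ 29
29 —HB3→ 3^3 + 2 —bump→ 4^4 + 2 = 258 —(−1)→ 257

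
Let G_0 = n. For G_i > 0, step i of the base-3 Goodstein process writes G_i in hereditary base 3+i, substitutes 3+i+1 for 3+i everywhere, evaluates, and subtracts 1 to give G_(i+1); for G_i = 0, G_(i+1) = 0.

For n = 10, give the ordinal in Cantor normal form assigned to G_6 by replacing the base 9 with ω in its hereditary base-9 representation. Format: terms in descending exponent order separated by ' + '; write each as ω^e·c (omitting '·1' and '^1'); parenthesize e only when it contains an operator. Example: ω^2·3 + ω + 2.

ω·4

10 —HB3→ 3^2 + 1 —bump→ 4^2 + 1 = 17 —(−1)→ 16
16 —HB4→ 4^2 —bump→ 5^2 = 25 —(−1)→ 24
24 —HB5→ 4·5 + 4 —bump→ 4·6 + 4 = 28 —(−1)→ 27
27 —HB6→ 4·6 + 3 —bump→ 4·7 + 3 = 31 —(−1)→ 30
30 —HB7→ 4·7 + 2 —bump→ 4·8 + 2 = 34 —(−1)→ 33
33 —HB8→ 4·8 + 1 —bump→ 4·9 + 1 = 37 —(−1)→ 36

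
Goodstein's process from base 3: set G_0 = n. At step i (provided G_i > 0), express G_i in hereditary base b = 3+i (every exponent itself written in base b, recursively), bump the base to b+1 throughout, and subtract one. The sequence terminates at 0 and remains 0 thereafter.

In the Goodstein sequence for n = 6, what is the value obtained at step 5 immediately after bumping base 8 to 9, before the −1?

7

base 3: 6 = 2·3; at 4: 2·4 = 8; next = 7
base 4: 7 = 4 + 3; at 5: 5 + 3 = 8; next = 7
base 5: 7 = 5 + 2; at 6: 6 + 2 = 8; next = 7
base 6: 7 = 6 + 1; at 7: 7 + 1 = 8; next = 7
base 7: 7 = 7; at 8: 8 = 8; next = 7
base 8: 7 = 7; at 9: 7 = 7; next = 6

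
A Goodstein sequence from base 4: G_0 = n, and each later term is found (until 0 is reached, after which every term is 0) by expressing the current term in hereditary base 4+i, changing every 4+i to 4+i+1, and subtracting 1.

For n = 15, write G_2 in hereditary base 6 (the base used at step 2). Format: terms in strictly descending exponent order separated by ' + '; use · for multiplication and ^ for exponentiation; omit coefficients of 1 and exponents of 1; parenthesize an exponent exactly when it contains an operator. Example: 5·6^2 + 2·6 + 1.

3·6 + 1

G_0=15  [base 4] 3·4 + 3  →[4↦5]→  3·5 + 3 = 18  −1 ⇒ G_1=17
G_1=17  [base 5] 3·5 + 2  →[5↦6]→  3·6 + 2 = 20  −1 ⇒ G_2=19
G_2=19  [base 6] 3·6 + 1  →[6↦7]→  3·7 + 1 = 22  −1 ⇒ G_3=21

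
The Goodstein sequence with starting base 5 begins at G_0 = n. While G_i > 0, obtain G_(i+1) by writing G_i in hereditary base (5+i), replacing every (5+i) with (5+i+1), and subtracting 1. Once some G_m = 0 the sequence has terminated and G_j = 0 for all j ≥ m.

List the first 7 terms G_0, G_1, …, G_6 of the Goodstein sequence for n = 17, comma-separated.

17, 19, 21, 23, 24, 25, 26

17 —HB5→ 3·5 + 2 —bump→ 3·6 + 2 = 20 —(−1)→ 19
19 —HB6→ 3·6 + 1 —bump→ 3·7 + 1 = 22 —(−1)→ 21
21 —HB7→ 3·7 —bump→ 3·8 = 24 —(−1)→ 23
23 —HB8→ 2·8 + 7 —bump→ 2·9 + 7 = 25 —(−1)→ 24
24 —HB9→ 2·9 + 6 —bump→ 2·10 + 6 = 26 —(−1)→ 25
25 —HB10→ 2·10 + 5 —bump→ 2·11 + 5 = 27 —(−1)→ 26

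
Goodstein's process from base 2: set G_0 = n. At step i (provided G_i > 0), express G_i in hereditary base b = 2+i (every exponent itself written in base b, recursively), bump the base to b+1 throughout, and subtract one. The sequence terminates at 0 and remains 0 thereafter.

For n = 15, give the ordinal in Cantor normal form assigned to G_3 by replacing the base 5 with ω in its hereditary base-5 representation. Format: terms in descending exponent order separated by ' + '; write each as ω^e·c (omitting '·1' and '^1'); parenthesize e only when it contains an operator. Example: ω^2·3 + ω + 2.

ω^(ω + 1) + ω^ω + 2

step 0: 15 = 2^(2 + 1) + 2^2 + 2 + 1; sub 3 for 2: 3^(3 + 1) + 3^3 + 3 + 1; = 112; G_1 = 112−1 = 111
step 1: 111 = 3^(3 + 1) + 3^3 + 3; sub 4 for 3: 4^(4 + 1) + 4^4 + 4; = 1284; G_2 = 1284−1 = 1283
step 2: 1283 = 4^(4 + 1) + 4^4 + 3; sub 5 for 4: 5^(5 + 1) + 5^5 + 3; = 18753; G_3 = 18753−1 = 18752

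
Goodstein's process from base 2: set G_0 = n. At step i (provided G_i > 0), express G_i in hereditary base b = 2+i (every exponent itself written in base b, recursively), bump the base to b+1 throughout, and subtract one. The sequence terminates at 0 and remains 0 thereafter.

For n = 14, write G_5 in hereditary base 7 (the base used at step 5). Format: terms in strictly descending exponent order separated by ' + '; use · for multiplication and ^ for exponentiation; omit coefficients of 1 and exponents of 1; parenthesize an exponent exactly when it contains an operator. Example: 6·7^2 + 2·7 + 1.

[0] 14 ≡ 2^(2 + 1) + 2^2 + 2 (base 2). Lift 3: 111. −1: 110.
[1] 110 ≡ 3^(3 + 1) + 3^3 + 2 (base 3). Lift 4: 1282. −1: 1281.
[2] 1281 ≡ 4^(4 + 1) + 4^4 + 1 (base 4). Lift 5: 18751. −1: 18750.
[3] 18750 ≡ 5^(5 + 1) + 5^5 (base 5). Lift 6: 326592. −1: 326591.
[4] 326591 ≡ 6^(6 + 1) + 5·6^5 + 5·6^4 + 5·6^3 + 5·6^2 + 5·6 + 5 (base 6). Lift 7: 5862841. −1: 5862840.
[5] 5862840 ≡ 7^(7 + 1) + 5·7^5 + 5·7^4 + 5·7^3 + 5·7^2 + 5·7 + 4 (base 7). Lift 8: 134404972. −1: 134404971.

7^(7 + 1) + 5·7^5 + 5·7^4 + 5·7^3 + 5·7^2 + 5·7 + 4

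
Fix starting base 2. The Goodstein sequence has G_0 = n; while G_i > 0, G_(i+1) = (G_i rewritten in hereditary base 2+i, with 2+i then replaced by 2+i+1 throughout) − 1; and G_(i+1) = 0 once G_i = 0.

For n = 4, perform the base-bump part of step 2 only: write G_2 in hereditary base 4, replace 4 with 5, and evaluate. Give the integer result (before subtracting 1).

61

step 0: 4 = 2^2; sub 3 for 2: 3^3; = 27; G_1 = 27−1 = 26
step 1: 26 = 2·3^2 + 2·3 + 2; sub 4 for 3: 2·4^2 + 2·4 + 2; = 42; G_2 = 42−1 = 41
step 2: 41 = 2·4^2 + 2·4 + 1; sub 5 for 4: 2·5^2 + 2·5 + 1; = 61; G_3 = 61−1 = 60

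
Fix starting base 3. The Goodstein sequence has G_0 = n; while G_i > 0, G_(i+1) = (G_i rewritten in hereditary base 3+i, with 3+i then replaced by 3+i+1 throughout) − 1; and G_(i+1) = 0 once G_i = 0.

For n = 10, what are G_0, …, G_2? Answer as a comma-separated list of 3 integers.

(0) 10|_3 = 3^2 + 1 ↦ 4^2 + 1|_4 = 17 ⇒ 16
(1) 16|_4 = 4^2 ↦ 5^2|_5 = 25 ⇒ 24

10, 16, 24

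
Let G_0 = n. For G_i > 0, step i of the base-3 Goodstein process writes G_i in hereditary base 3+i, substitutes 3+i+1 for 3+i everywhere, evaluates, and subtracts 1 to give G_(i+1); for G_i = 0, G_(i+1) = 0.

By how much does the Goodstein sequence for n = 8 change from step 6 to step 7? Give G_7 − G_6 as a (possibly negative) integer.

(0) 8|_3 = 2·3 + 2 ↦ 2·4 + 2|_4 = 10 ⇒ 9
(1) 9|_4 = 2·4 + 1 ↦ 2·5 + 1|_5 = 11 ⇒ 10
(2) 10|_5 = 2·5 ↦ 2·6|_6 = 12 ⇒ 11
(3) 11|_6 = 6 + 5 ↦ 7 + 5|_7 = 12 ⇒ 11
(4) 11|_7 = 7 + 4 ↦ 8 + 4|_8 = 12 ⇒ 11
(5) 11|_8 = 8 + 3 ↦ 9 + 3|_9 = 12 ⇒ 11
(6) 11|_9 = 9 + 2 ↦ 10 + 2|_10 = 12 ⇒ 11

0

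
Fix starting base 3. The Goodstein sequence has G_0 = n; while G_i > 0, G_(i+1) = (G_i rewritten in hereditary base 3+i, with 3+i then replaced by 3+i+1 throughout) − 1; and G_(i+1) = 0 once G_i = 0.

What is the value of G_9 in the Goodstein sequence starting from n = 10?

(0) 10|_3 = 3^2 + 1 ↦ 4^2 + 1|_4 = 17 ⇒ 16
(1) 16|_4 = 4^2 ↦ 5^2|_5 = 25 ⇒ 24
(2) 24|_5 = 4·5 + 4 ↦ 4·6 + 4|_6 = 28 ⇒ 27
(3) 27|_6 = 4·6 + 3 ↦ 4·7 + 3|_7 = 31 ⇒ 30
(4) 30|_7 = 4·7 + 2 ↦ 4·8 + 2|_8 = 34 ⇒ 33
(5) 33|_8 = 4·8 + 1 ↦ 4·9 + 1|_9 = 37 ⇒ 36
(6) 36|_9 = 4·9 ↦ 4·10|_10 = 40 ⇒ 39
(7) 39|_10 = 3·10 + 9 ↦ 3·11 + 9|_11 = 42 ⇒ 41
(8) 41|_11 = 3·11 + 8 ↦ 3·12 + 8|_12 = 44 ⇒ 43

43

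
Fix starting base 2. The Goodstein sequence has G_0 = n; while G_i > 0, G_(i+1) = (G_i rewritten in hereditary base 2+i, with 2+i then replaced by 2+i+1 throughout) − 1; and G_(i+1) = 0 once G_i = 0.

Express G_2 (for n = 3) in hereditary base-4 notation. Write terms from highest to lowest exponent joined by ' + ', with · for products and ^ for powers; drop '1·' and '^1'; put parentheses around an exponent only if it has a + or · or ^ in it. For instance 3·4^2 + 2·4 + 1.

3

base 2: 3 = 2 + 1; at 3: 3 + 1 = 4; next = 3
base 3: 3 = 3; at 4: 4 = 4; next = 3
base 4: 3 = 3; at 5: 3 = 3; next = 2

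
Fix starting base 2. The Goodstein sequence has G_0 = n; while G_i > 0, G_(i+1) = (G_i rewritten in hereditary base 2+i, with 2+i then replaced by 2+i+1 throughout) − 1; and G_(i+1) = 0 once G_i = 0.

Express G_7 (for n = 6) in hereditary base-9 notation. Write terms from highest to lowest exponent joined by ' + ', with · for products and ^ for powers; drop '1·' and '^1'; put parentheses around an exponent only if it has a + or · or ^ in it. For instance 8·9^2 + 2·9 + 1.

5·9^5 + 5·9^4 + 5·9^3 + 5·9^2 + 5·9 + 2

base 2: 6 = 2^2 + 2; at 3: 3^3 + 3 = 30; next = 29
base 3: 29 = 3^3 + 2; at 4: 4^4 + 2 = 258; next = 257
base 4: 257 = 4^4 + 1; at 5: 5^5 + 1 = 3126; next = 3125
base 5: 3125 = 5^5; at 6: 6^6 = 46656; next = 46655
base 6: 46655 = 5·6^5 + 5·6^4 + 5·6^3 + 5·6^2 + 5·6 + 5; at 7: 5·7^5 + 5·7^4 + 5·7^3 + 5·7^2 + 5·7 + 5 = 98040; next = 98039
base 7: 98039 = 5·7^5 + 5·7^4 + 5·7^3 + 5·7^2 + 5·7 + 4; at 8: 5·8^5 + 5·8^4 + 5·8^3 + 5·8^2 + 5·8 + 4 = 187244; next = 187243
base 8: 187243 = 5·8^5 + 5·8^4 + 5·8^3 + 5·8^2 + 5·8 + 3; at 9: 5·9^5 + 5·9^4 + 5·9^3 + 5·9^2 + 5·9 + 3 = 332148; next = 332147
base 9: 332147 = 5·9^5 + 5·9^4 + 5·9^3 + 5·9^2 + 5·9 + 2; at 10: 5·10^5 + 5·10^4 + 5·10^3 + 5·10^2 + 5·10 + 2 = 555552; next = 555551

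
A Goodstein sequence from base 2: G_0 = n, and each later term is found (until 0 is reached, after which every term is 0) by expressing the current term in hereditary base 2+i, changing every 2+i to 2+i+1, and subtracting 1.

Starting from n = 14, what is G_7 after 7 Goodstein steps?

step 0: 14 = 2^(2 + 1) + 2^2 + 2; sub 3 for 2: 3^(3 + 1) + 3^3 + 3; = 111; G_1 = 111−1 = 110
step 1: 110 = 3^(3 + 1) + 3^3 + 2; sub 4 for 3: 4^(4 + 1) + 4^4 + 2; = 1282; G_2 = 1282−1 = 1281
step 2: 1281 = 4^(4 + 1) + 4^4 + 1; sub 5 for 4: 5^(5 + 1) + 5^5 + 1; = 18751; G_3 = 18751−1 = 18750
step 3: 18750 = 5^(5 + 1) + 5^5; sub 6 for 5: 6^(6 + 1) + 6^6; = 326592; G_4 = 326592−1 = 326591
step 4: 326591 = 6^(6 + 1) + 5·6^5 + 5·6^4 + 5·6^3 + 5·6^2 + 5·6 + 5; sub 7 for 6: 7^(7 + 1) + 5·7^5 + 5·7^4 + 5·7^3 + 5·7^2 + 5·7 + 5; = 5862841; G_5 = 5862841−1 = 5862840
step 5: 5862840 = 7^(7 + 1) + 5·7^5 + 5·7^4 + 5·7^3 + 5·7^2 + 5·7 + 4; sub 8 for 7: 8^(8 + 1) + 5·8^5 + 5·8^4 + 5·8^3 + 5·8^2 + 5·8 + 4; = 134404972; G_6 = 134404972−1 = 134404971
step 6: 134404971 = 8^(8 + 1) + 5·8^5 + 5·8^4 + 5·8^3 + 5·8^2 + 5·8 + 3; sub 9 for 8: 9^(9 + 1) + 5·9^5 + 5·9^4 + 5·9^3 + 5·9^2 + 5·9 + 3; = 3487116549; G_7 = 3487116549−1 = 3487116548

3487116548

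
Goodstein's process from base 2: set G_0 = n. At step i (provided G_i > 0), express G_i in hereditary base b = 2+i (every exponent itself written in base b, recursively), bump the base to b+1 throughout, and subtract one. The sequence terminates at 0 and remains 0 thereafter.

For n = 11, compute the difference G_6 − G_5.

128452926

11 —HB2→ 2^(2 + 1) + 2 + 1 —bump→ 3^(3 + 1) + 3 + 1 = 85 —(−1)→ 84
84 —HB3→ 3^(3 + 1) + 3 —bump→ 4^(4 + 1) + 4 = 1028 —(−1)→ 1027
1027 —HB4→ 4^(4 + 1) + 3 —bump→ 5^(5 + 1) + 3 = 15628 —(−1)→ 15627
15627 —HB5→ 5^(5 + 1) + 2 —bump→ 6^(6 + 1) + 2 = 279938 —(−1)→ 279937
279937 —HB6→ 6^(6 + 1) + 1 —bump→ 7^(7 + 1) + 1 = 5764802 —(−1)→ 5764801
5764801 —HB7→ 7^(7 + 1) —bump→ 8^(8 + 1) = 134217728 —(−1)→ 134217727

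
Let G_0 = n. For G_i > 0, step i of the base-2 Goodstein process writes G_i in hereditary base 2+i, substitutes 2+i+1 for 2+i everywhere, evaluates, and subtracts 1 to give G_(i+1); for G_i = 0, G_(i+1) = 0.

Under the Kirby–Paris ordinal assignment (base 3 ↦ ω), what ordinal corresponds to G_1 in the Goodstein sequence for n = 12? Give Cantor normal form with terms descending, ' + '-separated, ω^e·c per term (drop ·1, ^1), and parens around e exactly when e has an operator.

ω^(ω + 1) + ω^2·2 + ω·2 + 2

G_0 = 12. HB_2(12) = 2^(2 + 1) + 2^2. Bump = 108. G_1 = 107.
G_1 = 107. HB_3(107) = 3^(3 + 1) + 2·3^2 + 2·3 + 2. Bump = 1066. G_2 = 1065.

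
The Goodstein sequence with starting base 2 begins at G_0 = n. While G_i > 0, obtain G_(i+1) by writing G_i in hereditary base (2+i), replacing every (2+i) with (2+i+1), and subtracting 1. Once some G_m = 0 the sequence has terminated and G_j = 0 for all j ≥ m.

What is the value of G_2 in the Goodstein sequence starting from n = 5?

255

(0) 5|_2 = 2^2 + 1 ↦ 3^3 + 1|_3 = 28 ⇒ 27
(1) 27|_3 = 3^3 ↦ 4^4|_4 = 256 ⇒ 255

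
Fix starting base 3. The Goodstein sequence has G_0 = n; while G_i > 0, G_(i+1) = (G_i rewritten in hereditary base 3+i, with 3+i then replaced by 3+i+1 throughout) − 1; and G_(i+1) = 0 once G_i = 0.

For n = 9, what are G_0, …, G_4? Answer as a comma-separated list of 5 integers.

base 3: 9 = 3^2; at 4: 4^2 = 16; next = 15
base 4: 15 = 3·4 + 3; at 5: 3·5 + 3 = 18; next = 17
base 5: 17 = 3·5 + 2; at 6: 3·6 + 2 = 20; next = 19
base 6: 19 = 3·6 + 1; at 7: 3·7 + 1 = 22; next = 21

9, 15, 17, 19, 21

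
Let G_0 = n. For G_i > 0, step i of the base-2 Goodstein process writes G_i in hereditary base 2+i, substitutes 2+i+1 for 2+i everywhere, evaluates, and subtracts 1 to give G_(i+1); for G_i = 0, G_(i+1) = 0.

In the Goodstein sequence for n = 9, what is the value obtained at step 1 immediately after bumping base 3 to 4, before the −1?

G_0=9  [base 2] 2^(2 + 1) + 1  →[2↦3]→  3^(3 + 1) + 1 = 82  −1 ⇒ G_1=81
G_1=81  [base 3] 3^(3 + 1)  →[3↦4]→  4^(4 + 1) = 1024  −1 ⇒ G_2=1023

1024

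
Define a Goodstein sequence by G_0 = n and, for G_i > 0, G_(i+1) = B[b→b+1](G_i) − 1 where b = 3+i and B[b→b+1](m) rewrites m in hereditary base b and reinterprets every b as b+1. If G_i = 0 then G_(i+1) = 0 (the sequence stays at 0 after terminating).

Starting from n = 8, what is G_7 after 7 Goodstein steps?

11

base 3: 8 = 2·3 + 2; at 4: 2·4 + 2 = 10; next = 9
base 4: 9 = 2·4 + 1; at 5: 2·5 + 1 = 11; next = 10
base 5: 10 = 2·5; at 6: 2·6 = 12; next = 11
base 6: 11 = 6 + 5; at 7: 7 + 5 = 12; next = 11
base 7: 11 = 7 + 4; at 8: 8 + 4 = 12; next = 11
base 8: 11 = 8 + 3; at 9: 9 + 3 = 12; next = 11
base 9: 11 = 9 + 2; at 10: 10 + 2 = 12; next = 11
base 10: 11 = 10 + 1; at 11: 11 + 1 = 12; next = 11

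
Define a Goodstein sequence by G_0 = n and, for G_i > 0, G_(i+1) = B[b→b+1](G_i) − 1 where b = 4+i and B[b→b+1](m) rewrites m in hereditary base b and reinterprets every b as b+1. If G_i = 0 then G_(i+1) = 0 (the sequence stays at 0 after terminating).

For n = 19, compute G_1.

27

19 —HB4→ 4^2 + 3 —bump→ 5^2 + 3 = 28 —(−1)→ 27
27 —HB5→ 5^2 + 2 —bump→ 6^2 + 2 = 38 —(−1)→ 37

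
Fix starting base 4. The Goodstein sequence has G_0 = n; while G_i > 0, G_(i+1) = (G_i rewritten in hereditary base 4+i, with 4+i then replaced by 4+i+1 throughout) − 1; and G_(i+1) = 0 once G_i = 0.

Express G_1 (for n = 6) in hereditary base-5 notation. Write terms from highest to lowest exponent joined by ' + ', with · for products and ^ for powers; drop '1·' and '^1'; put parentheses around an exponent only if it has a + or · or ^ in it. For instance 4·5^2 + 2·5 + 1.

5 + 1

(0) 6|_4 = 4 + 2 ↦ 5 + 2|_5 = 7 ⇒ 6
(1) 6|_5 = 5 + 1 ↦ 6 + 1|_6 = 7 ⇒ 6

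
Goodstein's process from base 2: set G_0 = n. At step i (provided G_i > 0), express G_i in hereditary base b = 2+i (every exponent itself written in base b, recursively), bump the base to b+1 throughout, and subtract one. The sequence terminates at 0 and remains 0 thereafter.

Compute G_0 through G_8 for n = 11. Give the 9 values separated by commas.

base 2: 11 = 2^(2 + 1) + 2 + 1; at 3: 3^(3 + 1) + 3 + 1 = 85; next = 84
base 3: 84 = 3^(3 + 1) + 3; at 4: 4^(4 + 1) + 4 = 1028; next = 1027
base 4: 1027 = 4^(4 + 1) + 3; at 5: 5^(5 + 1) + 3 = 15628; next = 15627
base 5: 15627 = 5^(5 + 1) + 2; at 6: 6^(6 + 1) + 2 = 279938; next = 279937
base 6: 279937 = 6^(6 + 1) + 1; at 7: 7^(7 + 1) + 1 = 5764802; next = 5764801
base 7: 5764801 = 7^(7 + 1); at 8: 8^(8 + 1) = 134217728; next = 134217727
base 8: 134217727 = 7·8^8 + 7·8^7 + 7·8^6 + 7·8^5 + 7·8^4 + 7·8^3 + 7·8^2 + 7·8 + 7; at 9: 7·9^9 + 7·9^7 + 7·9^6 + 7·9^5 + 7·9^4 + 7·9^3 + 7·9^2 + 7·9 + 7 = 2749609303; next = 2749609302
base 9: 2749609302 = 7·9^9 + 7·9^7 + 7·9^6 + 7·9^5 + 7·9^4 + 7·9^3 + 7·9^2 + 7·9 + 6; at 10: 7·10^10 + 7·10^7 + 7·10^6 + 7·10^5 + 7·10^4 + 7·10^3 + 7·10^2 + 7·10 + 6 = 70077777776; next = 70077777775

11, 84, 1027, 15627, 279937, 5764801, 134217727, 2749609302, 70077777775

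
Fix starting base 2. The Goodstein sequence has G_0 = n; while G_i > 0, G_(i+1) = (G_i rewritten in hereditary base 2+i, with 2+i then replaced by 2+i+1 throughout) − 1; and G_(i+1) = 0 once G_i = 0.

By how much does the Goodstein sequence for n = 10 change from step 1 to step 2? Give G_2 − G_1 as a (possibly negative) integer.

base 2: 10 = 2^(2 + 1) + 2; at 3: 3^(3 + 1) + 3 = 84; next = 83
base 3: 83 = 3^(3 + 1) + 2; at 4: 4^(4 + 1) + 2 = 1026; next = 1025

942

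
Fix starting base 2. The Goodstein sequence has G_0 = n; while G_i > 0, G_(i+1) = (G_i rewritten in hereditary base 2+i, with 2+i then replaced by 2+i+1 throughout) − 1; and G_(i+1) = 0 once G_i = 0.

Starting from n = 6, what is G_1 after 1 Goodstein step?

i=0: 6 = 2^2 + 2 (b=2); 2→3: 3^3 + 3 = 30; 30−1 = 29
i=1: 29 = 3^3 + 2 (b=3); 3→4: 4^4 + 2 = 258; 258−1 = 257

29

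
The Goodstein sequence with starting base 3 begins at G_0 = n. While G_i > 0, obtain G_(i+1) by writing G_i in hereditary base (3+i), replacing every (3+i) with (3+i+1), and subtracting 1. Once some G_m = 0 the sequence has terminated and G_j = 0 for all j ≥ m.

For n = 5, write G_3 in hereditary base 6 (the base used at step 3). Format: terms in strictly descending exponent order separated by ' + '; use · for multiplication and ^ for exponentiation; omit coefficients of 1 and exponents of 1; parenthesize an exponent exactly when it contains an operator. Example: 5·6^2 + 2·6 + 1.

5 —HB3→ 3 + 2 —bump→ 4 + 2 = 6 —(−1)→ 5
5 —HB4→ 4 + 1 —bump→ 5 + 1 = 6 —(−1)→ 5
5 —HB5→ 5 —bump→ 6 = 6 —(−1)→ 5
5 —HB6→ 5 —bump→ 5 = 5 —(−1)→ 4

5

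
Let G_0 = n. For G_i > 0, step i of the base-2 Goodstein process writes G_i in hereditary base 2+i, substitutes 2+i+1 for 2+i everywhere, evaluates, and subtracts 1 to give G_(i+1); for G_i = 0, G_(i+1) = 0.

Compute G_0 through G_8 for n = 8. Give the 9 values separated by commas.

(0) 8|_2 = 2^(2 + 1) ↦ 3^(3 + 1)|_3 = 81 ⇒ 80
(1) 80|_3 = 2·3^3 + 2·3^2 + 2·3 + 2 ↦ 2·4^4 + 2·4^2 + 2·4 + 2|_4 = 554 ⇒ 553
(2) 553|_4 = 2·4^4 + 2·4^2 + 2·4 + 1 ↦ 2·5^5 + 2·5^2 + 2·5 + 1|_5 = 6311 ⇒ 6310
(3) 6310|_5 = 2·5^5 + 2·5^2 + 2·5 ↦ 2·6^6 + 2·6^2 + 2·6|_6 = 93396 ⇒ 93395
(4) 93395|_6 = 2·6^6 + 2·6^2 + 6 + 5 ↦ 2·7^7 + 2·7^2 + 7 + 5|_7 = 1647196 ⇒ 1647195
(5) 1647195|_7 = 2·7^7 + 2·7^2 + 7 + 4 ↦ 2·8^8 + 2·8^2 + 8 + 4|_8 = 33554572 ⇒ 33554571
(6) 33554571|_8 = 2·8^8 + 2·8^2 + 8 + 3 ↦ 2·9^9 + 2·9^2 + 9 + 3|_9 = 774841152 ⇒ 774841151
(7) 774841151|_9 = 2·9^9 + 2·9^2 + 9 + 2 ↦ 2·10^10 + 2·10^2 + 10 + 2|_10 = 20000000212 ⇒ 20000000211

8, 80, 553, 6310, 93395, 1647195, 33554571, 774841151, 20000000211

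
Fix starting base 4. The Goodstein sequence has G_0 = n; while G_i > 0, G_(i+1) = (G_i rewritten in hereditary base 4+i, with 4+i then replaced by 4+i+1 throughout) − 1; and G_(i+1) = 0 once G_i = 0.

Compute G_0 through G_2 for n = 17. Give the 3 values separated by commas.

[0] 17 ≡ 4^2 + 1 (base 4). Lift 5: 26. −1: 25.
[1] 25 ≡ 5^2 (base 5). Lift 6: 36. −1: 35.

17, 25, 35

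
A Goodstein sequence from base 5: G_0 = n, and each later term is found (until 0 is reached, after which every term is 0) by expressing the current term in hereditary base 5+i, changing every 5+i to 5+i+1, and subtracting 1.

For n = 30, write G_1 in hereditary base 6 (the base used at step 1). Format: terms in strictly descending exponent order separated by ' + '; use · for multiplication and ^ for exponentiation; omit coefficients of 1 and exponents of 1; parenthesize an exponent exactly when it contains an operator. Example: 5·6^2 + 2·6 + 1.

6^2 + 5

30 —HB5→ 5^2 + 5 —bump→ 6^2 + 6 = 42 —(−1)→ 41
41 —HB6→ 6^2 + 5 —bump→ 7^2 + 5 = 54 —(−1)→ 53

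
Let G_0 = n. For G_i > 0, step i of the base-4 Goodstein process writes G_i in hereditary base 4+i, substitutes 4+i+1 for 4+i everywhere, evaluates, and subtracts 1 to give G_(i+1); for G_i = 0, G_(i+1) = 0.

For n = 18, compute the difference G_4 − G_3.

G_0 = 18. HB_4(18) = 4^2 + 2. Bump = 27. G_1 = 26.
G_1 = 26. HB_5(26) = 5^2 + 1. Bump = 37. G_2 = 36.
G_2 = 36. HB_6(36) = 6^2. Bump = 49. G_3 = 48.
G_3 = 48. HB_7(48) = 6·7 + 6. Bump = 54. G_4 = 53.

5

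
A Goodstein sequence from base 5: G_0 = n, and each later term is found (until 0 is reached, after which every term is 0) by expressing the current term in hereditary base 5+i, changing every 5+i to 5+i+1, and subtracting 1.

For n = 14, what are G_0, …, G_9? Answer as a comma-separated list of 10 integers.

14, 15, 16, 17, 18, 19, 19, 19, 19, 19

G_0=14  [base 5] 2·5 + 4  →[5↦6]→  2·6 + 4 = 16  −1 ⇒ G_1=15
G_1=15  [base 6] 2·6 + 3  →[6↦7]→  2·7 + 3 = 17  −1 ⇒ G_2=16
G_2=16  [base 7] 2·7 + 2  →[7↦8]→  2·8 + 2 = 18  −1 ⇒ G_3=17
G_3=17  [base 8] 2·8 + 1  →[8↦9]→  2·9 + 1 = 19  −1 ⇒ G_4=18
G_4=18  [base 9] 2·9  →[9↦10]→  2·10 = 20  −1 ⇒ G_5=19
G_5=19  [base 10] 10 + 9  →[10↦11]→  11 + 9 = 20  −1 ⇒ G_6=19
G_6=19  [base 11] 11 + 8  →[11↦12]→  12 + 8 = 20  −1 ⇒ G_7=19
G_7=19  [base 12] 12 + 7  →[12↦13]→  13 + 7 = 20  −1 ⇒ G_8=19
G_8=19  [base 13] 13 + 6  →[13↦14]→  14 + 6 = 20  −1 ⇒ G_9=19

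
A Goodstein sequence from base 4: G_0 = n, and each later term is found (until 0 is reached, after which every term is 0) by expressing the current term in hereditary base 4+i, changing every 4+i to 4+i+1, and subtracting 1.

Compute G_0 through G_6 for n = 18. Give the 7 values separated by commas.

18, 26, 36, 48, 53, 58, 63

G_0=18  [base 4] 4^2 + 2  →[4↦5]→  5^2 + 2 = 27  −1 ⇒ G_1=26
G_1=26  [base 5] 5^2 + 1  →[5↦6]→  6^2 + 1 = 37  −1 ⇒ G_2=36
G_2=36  [base 6] 6^2  →[6↦7]→  7^2 = 49  −1 ⇒ G_3=48
G_3=48  [base 7] 6·7 + 6  →[7↦8]→  6·8 + 6 = 54  −1 ⇒ G_4=53
G_4=53  [base 8] 6·8 + 5  →[8↦9]→  6·9 + 5 = 59  −1 ⇒ G_5=58
G_5=58  [base 9] 6·9 + 4  →[9↦10]→  6·10 + 4 = 64  −1 ⇒ G_6=63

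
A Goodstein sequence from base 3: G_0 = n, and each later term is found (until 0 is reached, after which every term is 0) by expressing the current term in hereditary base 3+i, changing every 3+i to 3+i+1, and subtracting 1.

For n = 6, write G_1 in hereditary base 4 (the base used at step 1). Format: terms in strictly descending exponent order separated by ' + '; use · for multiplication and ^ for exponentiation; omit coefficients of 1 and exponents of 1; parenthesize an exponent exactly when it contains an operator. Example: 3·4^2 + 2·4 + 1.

G_0 = 6. HB_3(6) = 2·3. Bump = 8. G_1 = 7.
G_1 = 7. HB_4(7) = 4 + 3. Bump = 8. G_2 = 7.

4 + 3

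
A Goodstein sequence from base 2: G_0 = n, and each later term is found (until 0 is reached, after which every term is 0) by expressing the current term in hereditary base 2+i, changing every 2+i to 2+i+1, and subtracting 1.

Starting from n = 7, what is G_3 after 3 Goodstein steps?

7 —HB2→ 2^2 + 2 + 1 —bump→ 3^3 + 3 + 1 = 31 —(−1)→ 30
30 —HB3→ 3^3 + 3 —bump→ 4^4 + 4 = 260 —(−1)→ 259
259 —HB4→ 4^4 + 3 —bump→ 5^5 + 3 = 3128 —(−1)→ 3127
3127 —HB5→ 5^5 + 2 —bump→ 6^6 + 2 = 46658 —(−1)→ 46657

3127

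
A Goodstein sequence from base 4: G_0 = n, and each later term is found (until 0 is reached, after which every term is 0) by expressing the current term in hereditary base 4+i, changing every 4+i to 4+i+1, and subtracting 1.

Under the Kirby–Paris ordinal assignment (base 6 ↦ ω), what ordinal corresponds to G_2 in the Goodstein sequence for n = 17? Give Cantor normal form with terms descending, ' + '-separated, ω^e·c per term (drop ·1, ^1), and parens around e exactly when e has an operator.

ω·5 + 5

base 4: 17 = 4^2 + 1; at 5: 5^2 + 1 = 26; next = 25
base 5: 25 = 5^2; at 6: 6^2 = 36; next = 35
base 6: 35 = 5·6 + 5; at 7: 5·7 + 5 = 40; next = 39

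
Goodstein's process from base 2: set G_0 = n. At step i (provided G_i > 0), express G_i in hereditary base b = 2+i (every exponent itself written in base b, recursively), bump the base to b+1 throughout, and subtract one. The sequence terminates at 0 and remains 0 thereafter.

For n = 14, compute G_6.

[0] 14 ≡ 2^(2 + 1) + 2^2 + 2 (base 2). Lift 3: 111. −1: 110.
[1] 110 ≡ 3^(3 + 1) + 3^3 + 2 (base 3). Lift 4: 1282. −1: 1281.
[2] 1281 ≡ 4^(4 + 1) + 4^4 + 1 (base 4). Lift 5: 18751. −1: 18750.
[3] 18750 ≡ 5^(5 + 1) + 5^5 (base 5). Lift 6: 326592. −1: 326591.
[4] 326591 ≡ 6^(6 + 1) + 5·6^5 + 5·6^4 + 5·6^3 + 5·6^2 + 5·6 + 5 (base 6). Lift 7: 5862841. −1: 5862840.
[5] 5862840 ≡ 7^(7 + 1) + 5·7^5 + 5·7^4 + 5·7^3 + 5·7^2 + 5·7 + 4 (base 7). Lift 8: 134404972. −1: 134404971.
[6] 134404971 ≡ 8^(8 + 1) + 5·8^5 + 5·8^4 + 5·8^3 + 5·8^2 + 5·8 + 3 (base 8). Lift 9: 3487116549. −1: 3487116548.

134404971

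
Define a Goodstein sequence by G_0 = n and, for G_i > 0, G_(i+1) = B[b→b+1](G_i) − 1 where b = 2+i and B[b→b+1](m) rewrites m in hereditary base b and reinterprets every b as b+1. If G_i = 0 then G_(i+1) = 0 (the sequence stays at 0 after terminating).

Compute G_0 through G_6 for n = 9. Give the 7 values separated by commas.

9, 81, 1023, 9842, 140743, 2471826, 50333399

base 2: 9 = 2^(2 + 1) + 1; at 3: 3^(3 + 1) + 1 = 82; next = 81
base 3: 81 = 3^(3 + 1); at 4: 4^(4 + 1) = 1024; next = 1023
base 4: 1023 = 3·4^4 + 3·4^3 + 3·4^2 + 3·4 + 3; at 5: 3·5^5 + 3·5^3 + 3·5^2 + 3·5 + 3 = 9843; next = 9842
base 5: 9842 = 3·5^5 + 3·5^3 + 3·5^2 + 3·5 + 2; at 6: 3·6^6 + 3·6^3 + 3·6^2 + 3·6 + 2 = 140744; next = 140743
base 6: 140743 = 3·6^6 + 3·6^3 + 3·6^2 + 3·6 + 1; at 7: 3·7^7 + 3·7^3 + 3·7^2 + 3·7 + 1 = 2471827; next = 2471826
base 7: 2471826 = 3·7^7 + 3·7^3 + 3·7^2 + 3·7; at 8: 3·8^8 + 3·8^3 + 3·8^2 + 3·8 = 50333400; next = 50333399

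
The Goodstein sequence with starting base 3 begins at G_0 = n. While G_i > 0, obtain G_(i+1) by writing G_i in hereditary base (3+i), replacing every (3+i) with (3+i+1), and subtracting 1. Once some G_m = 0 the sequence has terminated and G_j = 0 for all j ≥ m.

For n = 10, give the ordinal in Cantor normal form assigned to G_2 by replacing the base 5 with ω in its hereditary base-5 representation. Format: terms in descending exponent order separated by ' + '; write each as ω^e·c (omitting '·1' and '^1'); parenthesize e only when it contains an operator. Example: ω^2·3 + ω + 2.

ω·4 + 4

(0) 10|_3 = 3^2 + 1 ↦ 4^2 + 1|_4 = 17 ⇒ 16
(1) 16|_4 = 4^2 ↦ 5^2|_5 = 25 ⇒ 24
(2) 24|_5 = 4·5 + 4 ↦ 4·6 + 4|_6 = 28 ⇒ 27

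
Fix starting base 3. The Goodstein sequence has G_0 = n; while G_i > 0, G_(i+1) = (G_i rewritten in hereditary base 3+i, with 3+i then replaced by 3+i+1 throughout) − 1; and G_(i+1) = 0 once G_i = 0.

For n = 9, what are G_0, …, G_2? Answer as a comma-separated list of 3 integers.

9, 15, 17

step 0: 9 = 3^2; sub 4 for 3: 4^2; = 16; G_1 = 16−1 = 15
step 1: 15 = 3·4 + 3; sub 5 for 4: 3·5 + 3; = 18; G_2 = 18−1 = 17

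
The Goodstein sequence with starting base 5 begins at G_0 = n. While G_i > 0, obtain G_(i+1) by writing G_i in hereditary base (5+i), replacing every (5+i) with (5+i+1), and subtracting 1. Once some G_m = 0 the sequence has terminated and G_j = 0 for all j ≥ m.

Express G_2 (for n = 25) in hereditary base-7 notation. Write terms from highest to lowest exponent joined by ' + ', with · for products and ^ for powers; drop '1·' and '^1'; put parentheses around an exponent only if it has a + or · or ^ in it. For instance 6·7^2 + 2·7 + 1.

5·7 + 4

G_0 = 25. HB_5(25) = 5^2. Bump = 36. G_1 = 35.
G_1 = 35. HB_6(35) = 5·6 + 5. Bump = 40. G_2 = 39.
G_2 = 39. HB_7(39) = 5·7 + 4. Bump = 44. G_3 = 43.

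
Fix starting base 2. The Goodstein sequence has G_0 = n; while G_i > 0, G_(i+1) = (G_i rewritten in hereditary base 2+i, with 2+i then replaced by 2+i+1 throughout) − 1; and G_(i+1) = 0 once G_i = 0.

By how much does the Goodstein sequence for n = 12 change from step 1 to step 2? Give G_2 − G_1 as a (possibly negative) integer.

i=0: 12 = 2^(2 + 1) + 2^2 (b=2); 2→3: 3^(3 + 1) + 3^3 = 108; 108−1 = 107
i=1: 107 = 3^(3 + 1) + 2·3^2 + 2·3 + 2 (b=3); 3→4: 4^(4 + 1) + 2·4^2 + 2·4 + 2 = 1066; 1066−1 = 1065

958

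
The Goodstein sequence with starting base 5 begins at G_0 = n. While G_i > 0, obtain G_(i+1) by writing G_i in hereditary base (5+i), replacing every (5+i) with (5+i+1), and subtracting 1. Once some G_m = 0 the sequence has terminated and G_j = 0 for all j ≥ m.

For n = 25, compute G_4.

i=0: 25 = 5^2 (b=5); 5→6: 6^2 = 36; 36−1 = 35
i=1: 35 = 5·6 + 5 (b=6); 6→7: 5·7 + 5 = 40; 40−1 = 39
i=2: 39 = 5·7 + 4 (b=7); 7→8: 5·8 + 4 = 44; 44−1 = 43
i=3: 43 = 5·8 + 3 (b=8); 8→9: 5·9 + 3 = 48; 48−1 = 47

47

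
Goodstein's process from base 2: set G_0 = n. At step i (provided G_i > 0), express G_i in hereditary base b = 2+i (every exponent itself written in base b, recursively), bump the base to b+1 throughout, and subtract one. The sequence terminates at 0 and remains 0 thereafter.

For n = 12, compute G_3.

i=0: 12 = 2^(2 + 1) + 2^2 (b=2); 2→3: 3^(3 + 1) + 3^3 = 108; 108−1 = 107
i=1: 107 = 3^(3 + 1) + 2·3^2 + 2·3 + 2 (b=3); 3→4: 4^(4 + 1) + 2·4^2 + 2·4 + 2 = 1066; 1066−1 = 1065
i=2: 1065 = 4^(4 + 1) + 2·4^2 + 2·4 + 1 (b=4); 4→5: 5^(5 + 1) + 2·5^2 + 2·5 + 1 = 15686; 15686−1 = 15685
i=3: 15685 = 5^(5 + 1) + 2·5^2 + 2·5 (b=5); 5→6: 6^(6 + 1) + 2·6^2 + 2·6 = 280020; 280020−1 = 280019

15685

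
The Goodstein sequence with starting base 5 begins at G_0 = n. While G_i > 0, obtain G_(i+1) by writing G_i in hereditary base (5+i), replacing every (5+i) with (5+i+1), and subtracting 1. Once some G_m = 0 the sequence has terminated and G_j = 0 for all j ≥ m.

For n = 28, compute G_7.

101

step 0: 28 = 5^2 + 3; sub 6 for 5: 6^2 + 3; = 39; G_1 = 39−1 = 38
step 1: 38 = 6^2 + 2; sub 7 for 6: 7^2 + 2; = 51; G_2 = 51−1 = 50
step 2: 50 = 7^2 + 1; sub 8 for 7: 8^2 + 1; = 65; G_3 = 65−1 = 64
step 3: 64 = 8^2; sub 9 for 8: 9^2; = 81; G_4 = 81−1 = 80
step 4: 80 = 8·9 + 8; sub 10 for 9: 8·10 + 8; = 88; G_5 = 88−1 = 87
step 5: 87 = 8·10 + 7; sub 11 for 10: 8·11 + 7; = 95; G_6 = 95−1 = 94
step 6: 94 = 8·11 + 6; sub 12 for 11: 8·12 + 6; = 102; G_7 = 102−1 = 101
step 7: 101 = 8·12 + 5; sub 13 for 12: 8·13 + 5; = 109; G_8 = 109−1 = 108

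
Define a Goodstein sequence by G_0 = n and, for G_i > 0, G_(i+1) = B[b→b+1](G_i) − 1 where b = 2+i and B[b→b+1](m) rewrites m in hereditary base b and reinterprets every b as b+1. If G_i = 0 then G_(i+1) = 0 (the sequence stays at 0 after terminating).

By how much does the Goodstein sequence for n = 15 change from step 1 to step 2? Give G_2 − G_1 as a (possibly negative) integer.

1172

[0] 15 ≡ 2^(2 + 1) + 2^2 + 2 + 1 (base 2). Lift 3: 112. −1: 111.
[1] 111 ≡ 3^(3 + 1) + 3^3 + 3 (base 3). Lift 4: 1284. −1: 1283.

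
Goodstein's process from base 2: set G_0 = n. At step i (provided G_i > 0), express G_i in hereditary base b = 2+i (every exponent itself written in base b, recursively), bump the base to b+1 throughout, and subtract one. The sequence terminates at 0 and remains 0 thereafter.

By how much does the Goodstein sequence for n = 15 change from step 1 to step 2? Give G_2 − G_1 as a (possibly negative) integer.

base 2: 15 = 2^(2 + 1) + 2^2 + 2 + 1; at 3: 3^(3 + 1) + 3^3 + 3 + 1 = 112; next = 111
base 3: 111 = 3^(3 + 1) + 3^3 + 3; at 4: 4^(4 + 1) + 4^4 + 4 = 1284; next = 1283

1172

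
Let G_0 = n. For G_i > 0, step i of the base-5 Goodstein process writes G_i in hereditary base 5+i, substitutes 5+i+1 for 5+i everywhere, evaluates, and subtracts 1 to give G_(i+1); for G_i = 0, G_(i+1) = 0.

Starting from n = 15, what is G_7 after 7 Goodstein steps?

step 0: 15 = 3·5; sub 6 for 5: 3·6; = 18; G_1 = 18−1 = 17
step 1: 17 = 2·6 + 5; sub 7 for 6: 2·7 + 5; = 19; G_2 = 19−1 = 18
step 2: 18 = 2·7 + 4; sub 8 for 7: 2·8 + 4; = 20; G_3 = 20−1 = 19
step 3: 19 = 2·8 + 3; sub 9 for 8: 2·9 + 3; = 21; G_4 = 21−1 = 20
step 4: 20 = 2·9 + 2; sub 10 for 9: 2·10 + 2; = 22; G_5 = 22−1 = 21
step 5: 21 = 2·10 + 1; sub 11 for 10: 2·11 + 1; = 23; G_6 = 23−1 = 22
step 6: 22 = 2·11; sub 12 for 11: 2·12; = 24; G_7 = 24−1 = 23
step 7: 23 = 12 + 11; sub 13 for 12: 13 + 11; = 24; G_8 = 24−1 = 23

23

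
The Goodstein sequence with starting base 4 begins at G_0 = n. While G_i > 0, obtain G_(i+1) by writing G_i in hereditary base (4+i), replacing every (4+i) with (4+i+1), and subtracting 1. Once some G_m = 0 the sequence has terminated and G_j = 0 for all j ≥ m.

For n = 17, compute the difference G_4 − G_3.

4

(0) 17|_4 = 4^2 + 1 ↦ 5^2 + 1|_5 = 26 ⇒ 25
(1) 25|_5 = 5^2 ↦ 6^2|_6 = 36 ⇒ 35
(2) 35|_6 = 5·6 + 5 ↦ 5·7 + 5|_7 = 40 ⇒ 39
(3) 39|_7 = 5·7 + 4 ↦ 5·8 + 4|_8 = 44 ⇒ 43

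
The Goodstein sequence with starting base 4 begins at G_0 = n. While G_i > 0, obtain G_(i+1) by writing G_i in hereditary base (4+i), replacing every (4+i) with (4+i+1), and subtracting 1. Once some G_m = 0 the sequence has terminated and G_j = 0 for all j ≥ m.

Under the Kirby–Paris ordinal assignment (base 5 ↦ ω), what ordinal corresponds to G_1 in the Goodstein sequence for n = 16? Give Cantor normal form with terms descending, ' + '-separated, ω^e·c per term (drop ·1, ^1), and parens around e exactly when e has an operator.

[0] 16 ≡ 4^2 (base 4). Lift 5: 25. −1: 24.
[1] 24 ≡ 4·5 + 4 (base 5). Lift 6: 28. −1: 27.

ω·4 + 4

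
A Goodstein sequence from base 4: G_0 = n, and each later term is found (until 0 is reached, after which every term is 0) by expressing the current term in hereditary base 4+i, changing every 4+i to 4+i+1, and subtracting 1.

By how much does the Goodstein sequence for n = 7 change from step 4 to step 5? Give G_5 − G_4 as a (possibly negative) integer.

G_0 = 7. HB_4(7) = 4 + 3. Bump = 8. G_1 = 7.
G_1 = 7. HB_5(7) = 5 + 2. Bump = 8. G_2 = 7.
G_2 = 7. HB_6(7) = 6 + 1. Bump = 8. G_3 = 7.
G_3 = 7. HB_7(7) = 7. Bump = 8. G_4 = 7.
G_4 = 7. HB_8(7) = 7. Bump = 7. G_5 = 6.

-1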